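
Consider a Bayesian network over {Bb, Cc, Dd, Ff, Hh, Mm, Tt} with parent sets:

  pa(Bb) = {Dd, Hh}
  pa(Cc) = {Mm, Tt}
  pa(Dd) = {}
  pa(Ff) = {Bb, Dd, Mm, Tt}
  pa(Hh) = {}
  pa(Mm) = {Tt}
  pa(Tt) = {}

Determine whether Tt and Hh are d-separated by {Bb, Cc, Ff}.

We examine all 6 paths between Tt and Hh:
Path 1: Tt → Ff ← Dd → Bb ← Hh
  Ff is a collider and Ff is conditioned on, which opens it; Dd is a fork and Dd is not conditioned on; Bb is a collider and Bb is conditioned on, which opens it — no node blocks this path, so it is active.
Path 2: Tt → Ff ← Bb ← Hh
  Bb is a chain here and Bb is conditioned on, so the path is blocked at Bb.
Path 3: Tt → Mm → Ff ← Dd → Bb ← Hh
  Mm is a chain and Mm is not conditioned on; Ff is a collider and Ff is conditioned on, which opens it; Dd is a fork and Dd is not conditioned on; Bb is a collider and Bb is conditioned on, which opens it — no node blocks this path, so it is active.
Path 4: Tt → Mm → Ff ← Bb ← Hh
  Bb is a chain here and Bb is conditioned on, so the path is blocked at Bb.
Path 5: Tt → Cc ← Mm → Ff ← Dd → Bb ← Hh
  Cc is a collider and Cc is conditioned on, which opens it; Mm is a fork and Mm is not conditioned on; Ff is a collider and Ff is conditioned on, which opens it; Dd is a fork and Dd is not conditioned on; Bb is a collider and Bb is conditioned on, which opens it — no node blocks this path, so it is active.
Path 6: Tt → Cc ← Mm → Ff ← Bb ← Hh
  Bb is a chain here and Bb is conditioned on, so the path is blocked at Bb.
At least one path is unblocked, so d-separation fails.

No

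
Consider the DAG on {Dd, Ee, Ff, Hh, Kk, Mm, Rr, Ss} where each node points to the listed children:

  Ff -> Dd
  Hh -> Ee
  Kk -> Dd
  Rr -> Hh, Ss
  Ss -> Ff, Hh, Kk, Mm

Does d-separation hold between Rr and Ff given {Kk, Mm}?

There are 4 undirected paths between Rr and Ff; checking each against the conditioning set {Kk, Mm}:
Path 1: Rr → Hh ← Ss → Ff
  Hh is a collider here and neither Hh nor any of its descendants is conditioned on, so the collider stays closed — the path is blocked at Hh.
Path 2: Rr → Hh ← Ss → Kk → Dd ← Ff
  Hh is a collider here and neither Hh nor any of its descendants is conditioned on, so the collider stays closed — the path is blocked at Hh.
Path 3: Rr → Ss → Ff
  Ss is a chain and Ss is not conditioned on — no node blocks this path, so it is active.
Path 4: Rr → Ss → Kk → Dd ← Ff
  Kk is a chain here and Kk is conditioned on, so the path is blocked at Kk.
At least one path is unblocked, so d-separation fails.

No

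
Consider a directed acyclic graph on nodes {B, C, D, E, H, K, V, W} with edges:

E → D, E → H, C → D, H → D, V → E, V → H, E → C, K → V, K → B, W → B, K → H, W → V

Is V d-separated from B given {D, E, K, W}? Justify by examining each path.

Yes — V and B are d-separated given {D, E, K, W}.

6 paths connect V and B; each must be blocked for d-separation to hold:
Path 1: V ← K → B
  K is a fork here and K is conditioned on, so the path is blocked at K.
Path 2: V ← W → B
  W is a fork here and W is conditioned on, so the path is blocked at W.
Path 3: V → H ← K → B
  K is a fork here and K is conditioned on, so the path is blocked at K.
Path 4: V → E → D ← H ← K → B
  E is a chain here and E is conditioned on, so the path is blocked at E.
Path 5: V → E → H ← K → B
  E is a chain here and E is conditioned on, so the path is blocked at E.
Path 6: V → E → C → D ← H ← K → B
  E is a chain here and E is conditioned on, so the path is blocked at E.
Since every path is blocked, d-separation holds.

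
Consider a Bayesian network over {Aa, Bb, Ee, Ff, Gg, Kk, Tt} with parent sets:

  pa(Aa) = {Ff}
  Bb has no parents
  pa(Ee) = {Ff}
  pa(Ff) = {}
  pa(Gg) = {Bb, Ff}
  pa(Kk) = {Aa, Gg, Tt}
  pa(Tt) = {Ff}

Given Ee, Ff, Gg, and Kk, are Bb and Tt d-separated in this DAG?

We examine all 4 paths between Bb and Tt:
Path 1: Bb → Gg ← Ff → Tt
  Ff is a fork here and Ff is conditioned on, so the path is blocked at Ff.
Path 2: Bb → Gg ← Ff → Aa → Kk ← Tt
  Ff is a fork here and Ff is conditioned on, so the path is blocked at Ff.
Path 3: Bb → Gg → Kk ← Tt
  Gg is a chain here and Gg is conditioned on, so the path is blocked at Gg.
Path 4: Bb → Gg → Kk ← Aa ← Ff → Tt
  Gg is a chain here and Gg is conditioned on, so the path is blocked at Gg.
All paths are blocked; Bb ⊥ Tt | {Ee, Ff, Gg, Kk} holds.

Yes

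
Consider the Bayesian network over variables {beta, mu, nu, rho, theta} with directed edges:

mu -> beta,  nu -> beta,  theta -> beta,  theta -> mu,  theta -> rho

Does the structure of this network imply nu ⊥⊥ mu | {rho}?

We examine all 2 paths between nu and mu:
Path 1: nu → beta ← theta → mu
  beta is a collider here and neither beta nor any of its descendants is conditioned on, so the collider stays closed — the path is blocked at beta.
Path 2: nu → beta ← mu
  beta is a collider here and neither beta nor any of its descendants is conditioned on, so the collider stays closed — the path is blocked at beta.
All paths are blocked; nu ⊥ mu | {rho} holds.

Yes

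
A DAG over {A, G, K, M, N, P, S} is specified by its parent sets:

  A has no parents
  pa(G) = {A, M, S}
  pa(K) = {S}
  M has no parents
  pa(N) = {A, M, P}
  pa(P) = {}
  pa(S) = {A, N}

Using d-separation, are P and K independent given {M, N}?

5 paths connect P and K; each must be blocked for d-separation to hold:
  1. P → N ← M → G ← A → S → K — N:collider[open]; M:fork[blocks]; G:collider[blocks]; A:fork[open]; S:chain[open] ⇒ blocked
  2. P → N ← M → G ← S → K — N:collider[open]; M:fork[blocks]; G:collider[blocks]; S:fork[open] ⇒ blocked
  3. P → N ← A → G ← S → K — N:collider[open]; A:fork[open]; G:collider[blocks]; S:fork[open] ⇒ blocked
  4. P → N ← A → S → K — N:collider[open]; A:fork[open]; S:chain[open] ⇒ active
  5. P → N → S → K — N:chain[blocks]; S:chain[open] ⇒ blocked
Since the path P → N ← A → S → K is active, P and K are not d-separated given {M, N}.

No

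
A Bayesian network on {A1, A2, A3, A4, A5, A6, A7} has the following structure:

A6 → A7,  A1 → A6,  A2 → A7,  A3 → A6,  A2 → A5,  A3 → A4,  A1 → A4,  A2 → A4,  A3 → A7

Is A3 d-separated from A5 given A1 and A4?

Enumerating the 6 paths from A3 to A5 and testing each for blocking by {A1, A4}:
Path 1: A3 → A4 ← A1 → A6 → A7 ← A2 → A5
  A1 is a fork here and A1 is conditioned on, so the path is blocked at A1.
Path 2: A3 → A4 ← A2 → A5
  A4 is a collider and A4 is conditioned on, which opens it; A2 is a fork and A2 is not conditioned on — no node blocks this path, so it is active.
Path 3: A3 → A6 ← A1 → A4 ← A2 → A5
  A6 is a collider here and neither A6 nor any of its descendants is conditioned on, so the collider stays closed — the path is blocked at A6.
Path 4: A3 → A6 → A7 ← A2 → A5
  A7 is a collider here and neither A7 nor any of its descendants is conditioned on, so the collider stays closed — the path is blocked at A7.
Path 5: A3 → A7 ← A2 → A5
  A7 is a collider here and neither A7 nor any of its descendants is conditioned on, so the collider stays closed — the path is blocked at A7.
Path 6: A3 → A7 ← A6 ← A1 → A4 ← A2 → A5
  A7 is a collider here and neither A7 nor any of its descendants is conditioned on, so the collider stays closed — the path is blocked at A7.
Because an active path exists, A3 and A5 are not d-separated.

No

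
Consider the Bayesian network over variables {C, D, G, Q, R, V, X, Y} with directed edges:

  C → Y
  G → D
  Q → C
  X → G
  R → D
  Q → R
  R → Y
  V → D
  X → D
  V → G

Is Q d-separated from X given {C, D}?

No

6 paths connect Q and X; each must be blocked for d-separation to hold:
Path 1: Q → C → Y ← R → D ← V → G ← X
  C is a chain here and C is conditioned on, so the path is blocked at C.
Path 2: Q → C → Y ← R → D ← X
  C is a chain here and C is conditioned on, so the path is blocked at C.
Path 3: Q → C → Y ← R → D ← G ← X
  C is a chain here and C is conditioned on, so the path is blocked at C.
Path 4: Q → R → D ← V → G ← X
  R is a chain and R is not conditioned on; D is a collider and D is conditioned on, which opens it; V is a fork and V is not conditioned on; G is a collider and its descendant D is conditioned on, which opens it — no node blocks this path, so it is active.
Path 5: Q → R → D ← X
  R is a chain and R is not conditioned on; D is a collider and D is conditioned on, which opens it — no node blocks this path, so it is active.
Path 6: Q → R → D ← G ← X
  R is a chain and R is not conditioned on; D is a collider and D is conditioned on, which opens it; G is a chain and G is not conditioned on — no node blocks this path, so it is active.
Because an active path exists, Q and X are not d-separated.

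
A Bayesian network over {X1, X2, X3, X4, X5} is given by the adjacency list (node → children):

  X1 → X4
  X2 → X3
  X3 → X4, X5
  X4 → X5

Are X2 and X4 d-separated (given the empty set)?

There are 2 undirected paths between X2 and X4; checking each against the conditioning set ∅:
Path 1: X2 → X3 → X5 ← X4
  X5 is a collider here and neither X5 nor any of its descendants is conditioned on, so the collider stays closed — the path is blocked at X5.
Path 2: X2 → X3 → X4
  X3 is a chain and X3 is not conditioned on — no node blocks this path, so it is active.
Since the path X2 → X3 → X4 is active, X2 and X4 are not d-separated given ∅.

No — X2 and X4 are not d-separated given ∅.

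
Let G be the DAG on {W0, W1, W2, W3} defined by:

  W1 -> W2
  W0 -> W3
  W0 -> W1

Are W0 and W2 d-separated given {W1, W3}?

There is one path between W0 and W2:
Path 1: W0 → W1 → W2
  W1 is a chain here and W1 is conditioned on, so the path is blocked at W1.
Since every path is blocked, d-separation holds.

Yes — W0 and W2 are d-separated given {W1, W3}.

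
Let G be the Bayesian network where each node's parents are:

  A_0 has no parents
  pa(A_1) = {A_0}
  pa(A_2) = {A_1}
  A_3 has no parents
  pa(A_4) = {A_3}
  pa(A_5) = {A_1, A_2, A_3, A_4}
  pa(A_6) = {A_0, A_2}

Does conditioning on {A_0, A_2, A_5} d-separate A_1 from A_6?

Yes — A_1 and A_6 are d-separated given {A_0, A_2, A_5}.

Enumerating the 3 paths from A_1 to A_6 and testing each for blocking by {A_0, A_2, A_5}:
Path 1: A_1 → A_2 → A_6
  A_2 is a chain here and A_2 is conditioned on, so the path is blocked at A_2.
Path 2: A_1 ← A_0 → A_6
  A_0 is a fork here and A_0 is conditioned on, so the path is blocked at A_0.
Path 3: A_1 → A_5 ← A_2 → A_6
  A_2 is a fork here and A_2 is conditioned on, so the path is blocked at A_2.
All paths are blocked; A_1 ⊥ A_6 | {A_0, A_2, A_5} holds.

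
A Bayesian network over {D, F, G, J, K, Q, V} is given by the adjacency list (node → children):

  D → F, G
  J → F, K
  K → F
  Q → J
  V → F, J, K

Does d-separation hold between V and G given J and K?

Yes — V and G are d-separated given {J, K}.

We examine all 5 paths between V and G:
Path 1: V → F ← D → G
  F is a collider here and neither F nor any of its descendants is conditioned on, so the collider stays closed — the path is blocked at F.
Path 2: V → K → F ← D → G
  K is a chain here and K is conditioned on, so the path is blocked at K.
Path 3: V → K ← J → F ← D → G
  J is a fork here and J is conditioned on, so the path is blocked at J.
Path 4: V → J → F ← D → G
  J is a chain here and J is conditioned on, so the path is blocked at J.
Path 5: V → J → K → F ← D → G
  J is a chain here and J is conditioned on, so the path is blocked at J.
Every path is blocked, so V and G are d-separated given {J, K}.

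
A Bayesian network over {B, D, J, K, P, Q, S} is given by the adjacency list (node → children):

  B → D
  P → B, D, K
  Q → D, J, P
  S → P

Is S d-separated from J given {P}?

No

There are 3 undirected paths between S and J; checking each against the conditioning set {P}:
  1. S → P → B → D ← Q → J — P:chain[blocks]; B:chain[open]; D:collider[blocks]; Q:fork[open] ⇒ blocked
  2. S → P → D ← Q → J — P:chain[blocks]; D:collider[blocks]; Q:fork[open] ⇒ blocked
  3. S → P ← Q → J — P:collider[open]; Q:fork[open] ⇒ active
Because an active path exists, S and J are not d-separated.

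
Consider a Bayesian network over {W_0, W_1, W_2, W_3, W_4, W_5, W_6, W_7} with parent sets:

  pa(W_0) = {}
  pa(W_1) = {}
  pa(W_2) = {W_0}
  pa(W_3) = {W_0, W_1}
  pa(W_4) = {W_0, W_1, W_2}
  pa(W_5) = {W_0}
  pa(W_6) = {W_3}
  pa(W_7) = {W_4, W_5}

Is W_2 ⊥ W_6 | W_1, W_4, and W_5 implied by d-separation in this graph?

Enumerating the 6 paths from W_2 to W_6 and testing each for blocking by {W_1, W_4, W_5}:
Path 1: W_2 → W_4 → W_7 ← W_5 ← W_0 → W_3 → W_6
  W_4 is a chain here and W_4 is conditioned on, so the path is blocked at W_4.
Path 2: W_2 → W_4 ← W_1 → W_3 → W_6
  W_1 is a fork here and W_1 is conditioned on, so the path is blocked at W_1.
Path 3: W_2 → W_4 ← W_0 → W_3 → W_6
  W_4 is a collider and W_4 is conditioned on, which opens it; W_0 is a fork and W_0 is not conditioned on; W_3 is a chain and W_3 is not conditioned on — no node blocks this path, so it is active.
Path 4: W_2 ← W_0 → W_4 ← W_1 → W_3 → W_6
  W_1 is a fork here and W_1 is conditioned on, so the path is blocked at W_1.
Path 5: W_2 ← W_0 → W_5 → W_7 ← W_4 ← W_1 → W_3 → W_6
  W_5 is a chain here and W_5 is conditioned on, so the path is blocked at W_5.
Path 6: W_2 ← W_0 → W_3 → W_6
  W_0 is a fork and W_0 is not conditioned on; W_3 is a chain and W_3 is not conditioned on — no node blocks this path, so it is active.
Because an active path exists, W_2 and W_6 are not d-separated.

No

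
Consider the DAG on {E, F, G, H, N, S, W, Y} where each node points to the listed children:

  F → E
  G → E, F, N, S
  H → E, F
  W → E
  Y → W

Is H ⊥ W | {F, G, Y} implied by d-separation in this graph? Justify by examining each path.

Yes

3 paths connect H and W; each must be blocked for d-separation to hold:
Path 1: H → E ← W
  E is a collider here and neither E nor any of its descendants is conditioned on, so the collider stays closed — the path is blocked at E.
Path 2: H → F ← G → E ← W
  G is a fork here and G is conditioned on, so the path is blocked at G.
Path 3: H → F → E ← W
  F is a chain here and F is conditioned on, so the path is blocked at F.
Every path is blocked, so H and W are d-separated given {F, G, Y}.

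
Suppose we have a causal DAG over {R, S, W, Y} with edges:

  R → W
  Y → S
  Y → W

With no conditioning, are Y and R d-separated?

Yes

The only undirected path from Y to R is:
Path 1: Y → W ← R
  W is a collider here and neither W nor any of its descendants is conditioned on, so the collider stays closed — the path is blocked at W.
All paths are blocked; Y ⊥ R | ∅ holds.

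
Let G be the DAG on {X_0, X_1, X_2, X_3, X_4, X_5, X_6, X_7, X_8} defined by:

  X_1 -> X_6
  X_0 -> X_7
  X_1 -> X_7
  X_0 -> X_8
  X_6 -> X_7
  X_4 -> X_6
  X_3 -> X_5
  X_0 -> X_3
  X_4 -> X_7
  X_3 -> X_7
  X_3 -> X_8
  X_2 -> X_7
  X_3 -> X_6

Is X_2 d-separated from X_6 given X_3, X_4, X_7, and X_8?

No

We examine all 6 paths between X_2 and X_6:
Path 1: X_2 → X_7 ← X_6
  X_7 is a collider and X_7 is conditioned on, which opens it — no node blocks this path, so it is active.
Path 2: X_2 → X_7 ← X_4 → X_6
  X_4 is a fork here and X_4 is conditioned on, so the path is blocked at X_4.
Path 3: X_2 → X_7 ← X_1 → X_6
  X_7 is a collider and X_7 is conditioned on, which opens it; X_1 is a fork and X_1 is not conditioned on — no node blocks this path, so it is active.
Path 4: X_2 → X_7 ← X_0 → X_8 ← X_3 → X_6
  X_3 is a fork here and X_3 is conditioned on, so the path is blocked at X_3.
Path 5: X_2 → X_7 ← X_0 → X_3 → X_6
  X_3 is a chain here and X_3 is conditioned on, so the path is blocked at X_3.
Path 6: X_2 → X_7 ← X_3 → X_6
  X_3 is a fork here and X_3 is conditioned on, so the path is blocked at X_3.
Since the path X_2 → X_7 ← X_6 is active, X_2 and X_6 are not d-separated given {X_3, X_4, X_7, X_8}.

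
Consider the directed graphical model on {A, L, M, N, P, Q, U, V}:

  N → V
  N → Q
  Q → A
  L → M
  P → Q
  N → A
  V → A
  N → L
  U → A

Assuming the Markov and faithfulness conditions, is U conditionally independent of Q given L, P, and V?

3 paths connect U and Q; each must be blocked for d-separation to hold:
  1. U → A ← V ← N → Q — A:collider[blocks]; V:chain[blocks]; N:fork[open] ⇒ blocked
  2. U → A ← N → Q — A:collider[blocks]; N:fork[open] ⇒ blocked
  3. U → A ← Q — A:collider[blocks] ⇒ blocked
Since every path is blocked, d-separation holds.

Yes — U and Q are d-separated given {L, P, V}.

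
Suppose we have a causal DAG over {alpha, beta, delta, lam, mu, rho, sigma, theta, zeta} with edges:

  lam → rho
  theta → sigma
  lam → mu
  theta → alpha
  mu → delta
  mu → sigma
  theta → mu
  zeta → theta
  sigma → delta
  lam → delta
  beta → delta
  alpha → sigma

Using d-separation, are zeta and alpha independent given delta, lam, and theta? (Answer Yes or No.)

There are 5 undirected paths between zeta and alpha; checking each against the conditioning set {delta, lam, theta}:
Path 1: zeta → theta → mu → sigma ← alpha
  theta is a chain here and theta is conditioned on, so the path is blocked at theta.
Path 2: zeta → theta → mu ← lam → delta ← sigma ← alpha
  theta is a chain here and theta is conditioned on, so the path is blocked at theta.
Path 3: zeta → theta → mu → delta ← sigma ← alpha
  theta is a chain here and theta is conditioned on, so the path is blocked at theta.
Path 4: zeta → theta → sigma ← alpha
  theta is a chain here and theta is conditioned on, so the path is blocked at theta.
Path 5: zeta → theta → alpha
  theta is a chain here and theta is conditioned on, so the path is blocked at theta.
Since every path is blocked, d-separation holds.

Yes — zeta and alpha are d-separated given {delta, lam, theta}.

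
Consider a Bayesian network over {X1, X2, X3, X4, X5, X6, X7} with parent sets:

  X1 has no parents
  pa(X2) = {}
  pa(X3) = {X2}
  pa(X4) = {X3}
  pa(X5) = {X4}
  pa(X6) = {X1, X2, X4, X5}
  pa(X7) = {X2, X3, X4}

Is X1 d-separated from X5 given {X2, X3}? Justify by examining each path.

There are 6 undirected paths between X1 and X5; checking each against the conditioning set {X2, X3}:
  1. X1 → X6 ← X4 → X5 — X6:collider[blocks]; X4:fork[open] ⇒ blocked
  2. X1 → X6 ← X2 → X7 ← X4 → X5 — X6:collider[blocks]; X2:fork[blocks]; X7:collider[blocks]; X4:fork[open] ⇒ blocked
  3. X1 → X6 ← X2 → X7 ← X3 → X4 → X5 — X6:collider[blocks]; X2:fork[blocks]; X7:collider[blocks]; X3:fork[blocks]; X4:chain[open] ⇒ blocked
  4. X1 → X6 ← X2 → X3 → X4 → X5 — X6:collider[blocks]; X2:fork[blocks]; X3:chain[blocks]; X4:chain[open] ⇒ blocked
  5. X1 → X6 ← X2 → X3 → X7 ← X4 → X5 — X6:collider[blocks]; X2:fork[blocks]; X3:chain[blocks]; X7:collider[blocks]; X4:fork[open] ⇒ blocked
  6. X1 → X6 ← X5 — X6:collider[blocks] ⇒ blocked
Since every path is blocked, d-separation holds.

Yes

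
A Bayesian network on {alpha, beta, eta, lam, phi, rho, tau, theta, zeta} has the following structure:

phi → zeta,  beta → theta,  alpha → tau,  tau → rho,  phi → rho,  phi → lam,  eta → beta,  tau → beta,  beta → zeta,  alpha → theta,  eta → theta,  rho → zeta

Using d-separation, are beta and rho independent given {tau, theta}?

5 paths connect beta and rho; each must be blocked for d-separation to hold:
Path 1: beta ← tau → rho
  tau is a fork here and tau is conditioned on, so the path is blocked at tau.
Path 2: beta ← eta → theta ← alpha → tau → rho
  tau is a chain here and tau is conditioned on, so the path is blocked at tau.
Path 3: beta → zeta ← phi → rho
  zeta is a collider here and neither zeta nor any of its descendants is conditioned on, so the collider stays closed — the path is blocked at zeta.
Path 4: beta → zeta ← rho
  zeta is a collider here and neither zeta nor any of its descendants is conditioned on, so the collider stays closed — the path is blocked at zeta.
Path 5: beta → theta ← alpha → tau → rho
  tau is a chain here and tau is conditioned on, so the path is blocked at tau.
All paths are blocked; beta ⊥ rho | {tau, theta} holds.

Yes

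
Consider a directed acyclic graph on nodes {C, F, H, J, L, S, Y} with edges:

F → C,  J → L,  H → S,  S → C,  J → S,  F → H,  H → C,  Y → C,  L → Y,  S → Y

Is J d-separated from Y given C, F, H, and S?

No — J and Y are not d-separated given {C, F, H, S}.

5 paths connect J and Y; each must be blocked for d-separation to hold:
Path 1: J → L → Y
  L is a chain and L is not conditioned on — no node blocks this path, so it is active.
Path 2: J → S ← H ← F → C ← Y
  H is a chain here and H is conditioned on, so the path is blocked at H.
Path 3: J → S ← H → C ← Y
  H is a fork here and H is conditioned on, so the path is blocked at H.
Path 4: J → S → C ← Y
  S is a chain here and S is conditioned on, so the path is blocked at S.
Path 5: J → S → Y
  S is a chain here and S is conditioned on, so the path is blocked at S.
Because an active path exists, J and Y are not d-separated.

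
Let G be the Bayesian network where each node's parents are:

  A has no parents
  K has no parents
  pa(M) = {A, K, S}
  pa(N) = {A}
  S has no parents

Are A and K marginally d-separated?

Only one path connects A and K:
  1. A → M ← K — M:collider[blocks] ⇒ blocked
Every path is blocked, so A and K are d-separated given ∅.

Yes — A and K are d-separated given ∅.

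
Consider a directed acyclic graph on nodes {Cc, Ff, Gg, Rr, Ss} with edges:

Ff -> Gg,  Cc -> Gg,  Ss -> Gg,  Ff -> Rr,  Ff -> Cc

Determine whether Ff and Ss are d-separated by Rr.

2 paths connect Ff and Ss; each must be blocked for d-separation to hold:
Path 1: Ff → Gg ← Ss
  Gg is a collider here and neither Gg nor any of its descendants is conditioned on, so the collider stays closed — the path is blocked at Gg.
Path 2: Ff → Cc → Gg ← Ss
  Gg is a collider here and neither Gg nor any of its descendants is conditioned on, so the collider stays closed — the path is blocked at Gg.
All paths are blocked; Ff ⊥ Ss | {Rr} holds.

Yes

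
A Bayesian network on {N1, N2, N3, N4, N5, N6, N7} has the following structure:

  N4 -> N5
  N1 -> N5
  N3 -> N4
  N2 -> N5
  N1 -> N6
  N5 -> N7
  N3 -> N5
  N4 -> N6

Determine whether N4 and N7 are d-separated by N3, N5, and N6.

Yes

Enumerating the 3 paths from N4 to N7 and testing each for blocking by {N3, N5, N6}:
Path 1: N4 → N6 ← N1 → N5 → N7
  N5 is a chain here and N5 is conditioned on, so the path is blocked at N5.
Path 2: N4 ← N3 → N5 → N7
  N3 is a fork here and N3 is conditioned on, so the path is blocked at N3.
Path 3: N4 → N5 → N7
  N5 is a chain here and N5 is conditioned on, so the path is blocked at N5.
Since every path is blocked, d-separation holds.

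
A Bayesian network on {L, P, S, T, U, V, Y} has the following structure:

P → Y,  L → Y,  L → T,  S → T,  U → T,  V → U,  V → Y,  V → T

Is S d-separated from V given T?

No

There are 3 undirected paths between S and V; checking each against the conditioning set {T}:
  1. S → T ← L → Y ← V — T:collider[open]; L:fork[open]; Y:collider[blocks] ⇒ blocked
  2. S → T ← V — T:collider[open] ⇒ active
  3. S → T ← U ← V — T:collider[open]; U:chain[open] ⇒ active
Because an active path exists, S and V are not d-separated.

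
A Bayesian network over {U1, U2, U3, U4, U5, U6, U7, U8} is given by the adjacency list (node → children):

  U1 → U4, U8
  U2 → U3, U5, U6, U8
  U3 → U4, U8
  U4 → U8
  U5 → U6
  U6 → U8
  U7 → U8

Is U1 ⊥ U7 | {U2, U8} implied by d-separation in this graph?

No

There are 6 undirected paths between U1 and U7; checking each against the conditioning set {U2, U8}:
Path 1: U1 → U8 ← U7
  U8 is a collider and U8 is conditioned on, which opens it — no node blocks this path, so it is active.
Path 2: U1 → U4 → U8 ← U7
  U4 is a chain and U4 is not conditioned on; U8 is a collider and U8 is conditioned on, which opens it — no node blocks this path, so it is active.
Path 3: U1 → U4 ← U3 → U8 ← U7
  U4 is a collider and its descendant U8 is conditioned on, which opens it; U3 is a fork and U3 is not conditioned on; U8 is a collider and U8 is conditioned on, which opens it — no node blocks this path, so it is active.
Path 4: U1 → U4 ← U3 ← U2 → U8 ← U7
  U2 is a fork here and U2 is conditioned on, so the path is blocked at U2.
Path 5: U1 → U4 ← U3 ← U2 → U6 → U8 ← U7
  U2 is a fork here and U2 is conditioned on, so the path is blocked at U2.
Path 6: U1 → U4 ← U3 ← U2 → U5 → U6 → U8 ← U7
  U2 is a fork here and U2 is conditioned on, so the path is blocked at U2.
Because an active path exists, U1 and U7 are not d-separated.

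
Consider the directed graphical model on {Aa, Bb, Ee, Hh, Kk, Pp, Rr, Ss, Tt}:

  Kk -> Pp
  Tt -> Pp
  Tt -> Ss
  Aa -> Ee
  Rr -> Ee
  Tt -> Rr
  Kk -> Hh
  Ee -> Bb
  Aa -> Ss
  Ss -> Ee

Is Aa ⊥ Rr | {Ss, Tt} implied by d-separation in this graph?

Enumerating the 4 paths from Aa to Rr and testing each for blocking by {Ss, Tt}:
Path 1: Aa → Ee ← Ss ← Tt → Rr
  Ee is a collider here and neither Ee nor any of its descendants is conditioned on, so the collider stays closed — the path is blocked at Ee.
Path 2: Aa → Ee ← Rr
  Ee is a collider here and neither Ee nor any of its descendants is conditioned on, so the collider stays closed — the path is blocked at Ee.
Path 3: Aa → Ss → Ee ← Rr
  Ss is a chain here and Ss is conditioned on, so the path is blocked at Ss.
Path 4: Aa → Ss ← Tt → Rr
  Tt is a fork here and Tt is conditioned on, so the path is blocked at Tt.
Since every path is blocked, d-separation holds.

Yes — Aa and Rr are d-separated given {Ss, Tt}.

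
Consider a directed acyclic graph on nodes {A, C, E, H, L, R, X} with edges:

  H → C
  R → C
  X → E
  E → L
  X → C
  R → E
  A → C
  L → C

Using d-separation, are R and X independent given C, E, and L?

We examine all 4 paths between R and X:
Path 1: R → E ← X
  E is a collider and E is conditioned on, which opens it — no node blocks this path, so it is active.
Path 2: R → E → L → C ← X
  E is a chain here and E is conditioned on, so the path is blocked at E.
Path 3: R → C ← X
  C is a collider and C is conditioned on, which opens it — no node blocks this path, so it is active.
Path 4: R → C ← L ← E ← X
  L is a chain here and L is conditioned on, so the path is blocked at L.
Since the path R → E ← X is active, R and X are not d-separated given {C, E, L}.

No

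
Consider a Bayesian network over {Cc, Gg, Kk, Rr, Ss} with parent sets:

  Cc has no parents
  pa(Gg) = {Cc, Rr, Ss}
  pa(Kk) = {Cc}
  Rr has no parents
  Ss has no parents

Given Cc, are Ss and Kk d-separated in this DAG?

Yes

There is one path between Ss and Kk:
Path 1: Ss → Gg ← Cc → Kk
  Gg is a collider here and neither Gg nor any of its descendants is conditioned on, so the collider stays closed — the path is blocked at Gg.
All paths are blocked; Ss ⊥ Kk | {Cc} holds.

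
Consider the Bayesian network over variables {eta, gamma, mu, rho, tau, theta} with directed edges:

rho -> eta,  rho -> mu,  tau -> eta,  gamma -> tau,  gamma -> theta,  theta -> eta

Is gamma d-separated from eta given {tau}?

No — gamma and eta are not d-separated given {tau}.

Enumerating the 2 paths from gamma to eta and testing each for blocking by {tau}:
Path 1: gamma → theta → eta
  theta is a chain and theta is not conditioned on — no node blocks this path, so it is active.
Path 2: gamma → tau → eta
  tau is a chain here and tau is conditioned on, so the path is blocked at tau.
Because an active path exists, gamma and eta are not d-separated.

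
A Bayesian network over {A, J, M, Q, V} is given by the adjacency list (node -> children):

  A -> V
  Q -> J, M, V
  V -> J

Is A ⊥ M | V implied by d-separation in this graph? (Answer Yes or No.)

We examine all 2 paths between A and M:
  1. A → V ← Q → M — V:collider[open]; Q:fork[open] ⇒ active
  2. A → V → J ← Q → M — V:chain[blocks]; J:collider[blocks]; Q:fork[open] ⇒ blocked
At least one path is unblocked, so d-separation fails.

No — A and M are not d-separated given {V}.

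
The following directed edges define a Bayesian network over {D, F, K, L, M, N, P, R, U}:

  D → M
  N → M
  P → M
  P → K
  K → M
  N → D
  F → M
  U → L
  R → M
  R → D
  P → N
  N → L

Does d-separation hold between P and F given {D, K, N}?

Yes — P and F are d-separated given {D, K, N}.

We examine all 5 paths between P and F:
Path 1: P → M ← F
  M is a collider here and neither M nor any of its descendants is conditioned on, so the collider stays closed — the path is blocked at M.
Path 2: P → N → M ← F
  N is a chain here and N is conditioned on, so the path is blocked at N.
Path 3: P → N → D → M ← F
  N is a chain here and N is conditioned on, so the path is blocked at N.
Path 4: P → N → D ← R → M ← F
  N is a chain here and N is conditioned on, so the path is blocked at N.
Path 5: P → K → M ← F
  K is a chain here and K is conditioned on, so the path is blocked at K.
Since every path is blocked, d-separation holds.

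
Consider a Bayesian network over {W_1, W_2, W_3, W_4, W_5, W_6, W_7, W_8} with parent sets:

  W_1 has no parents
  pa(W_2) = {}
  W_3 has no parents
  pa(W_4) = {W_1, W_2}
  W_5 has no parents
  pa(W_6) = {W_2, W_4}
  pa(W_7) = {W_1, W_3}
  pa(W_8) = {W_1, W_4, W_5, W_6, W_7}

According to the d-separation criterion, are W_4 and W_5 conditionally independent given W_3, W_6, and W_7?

5 paths connect W_4 and W_5; each must be blocked for d-separation to hold:
Path 1: W_4 → W_6 → W_8 ← W_5
  W_6 is a chain here and W_6 is conditioned on, so the path is blocked at W_6.
Path 2: W_4 → W_8 ← W_5
  W_8 is a collider here and neither W_8 nor any of its descendants is conditioned on, so the collider stays closed — the path is blocked at W_8.
Path 3: W_4 ← W_2 → W_6 → W_8 ← W_5
  W_6 is a chain here and W_6 is conditioned on, so the path is blocked at W_6.
Path 4: W_4 ← W_1 → W_7 → W_8 ← W_5
  W_7 is a chain here and W_7 is conditioned on, so the path is blocked at W_7.
Path 5: W_4 ← W_1 → W_8 ← W_5
  W_8 is a collider here and neither W_8 nor any of its descendants is conditioned on, so the collider stays closed — the path is blocked at W_8.
All paths are blocked; W_4 ⊥ W_5 | {W_3, W_6, W_7} holds.

Yes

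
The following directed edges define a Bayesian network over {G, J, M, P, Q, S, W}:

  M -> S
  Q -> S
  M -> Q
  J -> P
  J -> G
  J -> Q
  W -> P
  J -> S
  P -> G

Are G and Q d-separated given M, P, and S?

6 paths connect G and Q; each must be blocked for d-separation to hold:
Path 1: G ← J → Q
  J is a fork and J is not conditioned on — no node blocks this path, so it is active.
Path 2: G ← J → S ← Q
  J is a fork and J is not conditioned on; S is a collider and S is conditioned on, which opens it — no node blocks this path, so it is active.
Path 3: G ← J → S ← M → Q
  M is a fork here and M is conditioned on, so the path is blocked at M.
Path 4: G ← P ← J → Q
  P is a chain here and P is conditioned on, so the path is blocked at P.
Path 5: G ← P ← J → S ← Q
  P is a chain here and P is conditioned on, so the path is blocked at P.
Path 6: G ← P ← J → S ← M → Q
  P is a chain here and P is conditioned on, so the path is blocked at P.
At least one path is unblocked, so d-separation fails.

No — G and Q are not d-separated given {M, P, S}.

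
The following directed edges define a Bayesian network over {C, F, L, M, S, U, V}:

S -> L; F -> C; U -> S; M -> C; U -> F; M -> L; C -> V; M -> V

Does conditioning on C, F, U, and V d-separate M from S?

Yes

Enumerating the 3 paths from M to S and testing each for blocking by {C, F, U, V}:
  1. M → C ← F ← U → S — C:collider[open]; F:chain[blocks]; U:fork[blocks] ⇒ blocked
  2. M → L ← S — L:collider[blocks] ⇒ blocked
  3. M → V ← C ← F ← U → S — V:collider[open]; C:chain[blocks]; F:chain[blocks]; U:fork[blocks] ⇒ blocked
Since every path is blocked, d-separation holds.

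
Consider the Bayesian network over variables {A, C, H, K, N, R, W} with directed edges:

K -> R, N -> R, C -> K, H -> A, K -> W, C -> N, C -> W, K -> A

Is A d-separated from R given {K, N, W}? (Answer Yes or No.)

Yes

We examine all 3 paths between A and R:
Path 1: A ← K ← C → N → R
  K is a chain here and K is conditioned on, so the path is blocked at K.
Path 2: A ← K → R
  K is a fork here and K is conditioned on, so the path is blocked at K.
Path 3: A ← K → W ← C → N → R
  K is a fork here and K is conditioned on, so the path is blocked at K.
All paths are blocked; A ⊥ R | {K, N, W} holds.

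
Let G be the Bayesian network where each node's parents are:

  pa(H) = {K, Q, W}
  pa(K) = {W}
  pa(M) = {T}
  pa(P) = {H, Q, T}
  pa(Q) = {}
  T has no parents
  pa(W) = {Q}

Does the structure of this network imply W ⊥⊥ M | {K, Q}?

Yes

There are 6 undirected paths between W and M; checking each against the conditioning set {K, Q}:
Path 1: W ← Q → P ← T → M
  Q is a fork here and Q is conditioned on, so the path is blocked at Q.
Path 2: W ← Q → H → P ← T → M
  Q is a fork here and Q is conditioned on, so the path is blocked at Q.
Path 3: W → K → H ← Q → P ← T → M
  K is a chain here and K is conditioned on, so the path is blocked at K.
Path 4: W → K → H → P ← T → M
  K is a chain here and K is conditioned on, so the path is blocked at K.
Path 5: W → H ← Q → P ← T → M
  H is a collider here and neither H nor any of its descendants is conditioned on, so the collider stays closed — the path is blocked at H.
Path 6: W → H → P ← T → M
  P is a collider here and neither P nor any of its descendants is conditioned on, so the collider stays closed — the path is blocked at P.
All paths are blocked; W ⊥ M | {K, Q} holds.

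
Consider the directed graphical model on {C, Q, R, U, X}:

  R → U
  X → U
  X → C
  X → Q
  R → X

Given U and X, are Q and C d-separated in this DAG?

Yes

The only undirected path from Q to C is:
Path 1: Q ← X → C
  X is a fork here and X is conditioned on, so the path is blocked at X.
Since every path is blocked, d-separation holds.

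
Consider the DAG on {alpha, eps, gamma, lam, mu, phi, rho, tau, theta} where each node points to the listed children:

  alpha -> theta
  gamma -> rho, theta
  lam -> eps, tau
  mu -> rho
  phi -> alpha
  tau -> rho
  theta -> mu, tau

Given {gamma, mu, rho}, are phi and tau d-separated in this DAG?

There are 3 undirected paths between phi and tau; checking each against the conditioning set {gamma, mu, rho}:
Path 1: phi → alpha → theta → tau
  alpha is a chain and alpha is not conditioned on; theta is a chain and theta is not conditioned on — no node blocks this path, so it is active.
Path 2: phi → alpha → theta ← gamma → rho ← tau
  gamma is a fork here and gamma is conditioned on, so the path is blocked at gamma.
Path 3: phi → alpha → theta → mu → rho ← tau
  mu is a chain here and mu is conditioned on, so the path is blocked at mu.
Since the path phi → alpha → theta → tau is active, phi and tau are not d-separated given {gamma, mu, rho}.

No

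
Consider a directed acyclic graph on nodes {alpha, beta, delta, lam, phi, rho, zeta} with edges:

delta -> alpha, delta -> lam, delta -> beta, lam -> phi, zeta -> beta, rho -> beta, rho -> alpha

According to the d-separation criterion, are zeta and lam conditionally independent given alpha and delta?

We examine all 2 paths between zeta and lam:
Path 1: zeta → beta ← rho → alpha ← delta → lam
  beta is a collider here and neither beta nor any of its descendants is conditioned on, so the collider stays closed — the path is blocked at beta.
Path 2: zeta → beta ← delta → lam
  beta is a collider here and neither beta nor any of its descendants is conditioned on, so the collider stays closed — the path is blocked at beta.
All paths are blocked; zeta ⊥ lam | {alpha, delta} holds.

Yes — zeta and lam are d-separated given {alpha, delta}.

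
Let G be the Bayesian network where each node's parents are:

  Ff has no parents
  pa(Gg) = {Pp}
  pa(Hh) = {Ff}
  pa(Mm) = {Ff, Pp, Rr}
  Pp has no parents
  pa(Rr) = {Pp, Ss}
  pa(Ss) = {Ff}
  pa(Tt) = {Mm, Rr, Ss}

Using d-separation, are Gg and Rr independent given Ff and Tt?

We examine all 6 paths between Gg and Rr:
Path 1: Gg ← Pp → Rr
  Pp is a fork and Pp is not conditioned on — no node blocks this path, so it is active.
Path 2: Gg ← Pp → Mm ← Ff → Ss → Tt ← Rr
  Ff is a fork here and Ff is conditioned on, so the path is blocked at Ff.
Path 3: Gg ← Pp → Mm ← Ff → Ss → Rr
  Ff is a fork here and Ff is conditioned on, so the path is blocked at Ff.
Path 4: Gg ← Pp → Mm → Tt ← Rr
  Pp is a fork and Pp is not conditioned on; Mm is a chain and Mm is not conditioned on; Tt is a collider and Tt is conditioned on, which opens it — no node blocks this path, so it is active.
Path 5: Gg ← Pp → Mm → Tt ← Ss → Rr
  Pp is a fork and Pp is not conditioned on; Mm is a chain and Mm is not conditioned on; Tt is a collider and Tt is conditioned on, which opens it; Ss is a fork and Ss is not conditioned on — no node blocks this path, so it is active.
Path 6: Gg ← Pp → Mm ← Rr
  Pp is a fork and Pp is not conditioned on; Mm is a collider and its descendant Tt is conditioned on, which opens it — no node blocks this path, so it is active.
At least one path is unblocked, so d-separation fails.

No — Gg and Rr are not d-separated given {Ff, Tt}.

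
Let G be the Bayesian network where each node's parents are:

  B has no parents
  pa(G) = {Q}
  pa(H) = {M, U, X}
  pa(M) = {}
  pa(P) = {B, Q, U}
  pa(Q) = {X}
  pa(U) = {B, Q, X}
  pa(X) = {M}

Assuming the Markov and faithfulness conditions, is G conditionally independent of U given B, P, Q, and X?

We examine all 6 paths between G and U:
Path 1: G ← Q → U
  Q is a fork here and Q is conditioned on, so the path is blocked at Q.
Path 2: G ← Q → P ← U
  Q is a fork here and Q is conditioned on, so the path is blocked at Q.
Path 3: G ← Q → P ← B → U
  Q is a fork here and Q is conditioned on, so the path is blocked at Q.
Path 4: G ← Q ← X → H ← U
  Q is a chain here and Q is conditioned on, so the path is blocked at Q.
Path 5: G ← Q ← X → U
  Q is a chain here and Q is conditioned on, so the path is blocked at Q.
Path 6: G ← Q ← X ← M → H ← U
  Q is a chain here and Q is conditioned on, so the path is blocked at Q.
Since every path is blocked, d-separation holds.

Yes — G and U are d-separated given {B, P, Q, X}.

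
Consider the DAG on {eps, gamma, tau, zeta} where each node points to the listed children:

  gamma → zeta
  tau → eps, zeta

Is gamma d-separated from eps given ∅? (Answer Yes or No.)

Yes

The only undirected path from gamma to eps is:
  1. gamma → zeta ← tau → eps — zeta:collider[blocks]; tau:fork[open] ⇒ blocked
Since every path is blocked, d-separation holds.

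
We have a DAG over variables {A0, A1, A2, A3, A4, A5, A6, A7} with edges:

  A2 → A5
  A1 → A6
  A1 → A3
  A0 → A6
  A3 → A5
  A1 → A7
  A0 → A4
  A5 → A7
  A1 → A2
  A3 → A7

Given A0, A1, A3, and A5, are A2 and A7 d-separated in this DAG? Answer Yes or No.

6 paths connect A2 and A7; each must be blocked for d-separation to hold:
Path 1: A2 → A5 ← A3 ← A1 → A7
  A3 is a chain here and A3 is conditioned on, so the path is blocked at A3.
Path 2: A2 → A5 ← A3 → A7
  A3 is a fork here and A3 is conditioned on, so the path is blocked at A3.
Path 3: A2 → A5 → A7
  A5 is a chain here and A5 is conditioned on, so the path is blocked at A5.
Path 4: A2 ← A1 → A3 → A5 → A7
  A1 is a fork here and A1 is conditioned on, so the path is blocked at A1.
Path 5: A2 ← A1 → A3 → A7
  A1 is a fork here and A1 is conditioned on, so the path is blocked at A1.
Path 6: A2 ← A1 → A7
  A1 is a fork here and A1 is conditioned on, so the path is blocked at A1.
Every path is blocked, so A2 and A7 are d-separated given {A0, A1, A3, A5}.

Yes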